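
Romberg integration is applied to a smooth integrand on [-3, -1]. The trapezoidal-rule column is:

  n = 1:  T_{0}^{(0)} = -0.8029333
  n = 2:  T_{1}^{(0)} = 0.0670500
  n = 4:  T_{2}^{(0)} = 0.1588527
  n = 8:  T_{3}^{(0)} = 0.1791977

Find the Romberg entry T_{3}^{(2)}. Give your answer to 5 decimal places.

0.18575

T_{2}^{(1)} = (4·0.1588527 − 0.0670500) / 3 = 0.1894536
T_{3}^{(1)} = (4·0.1791977 − 0.1588527) / 3 = 0.1859794
T_{3}^{(2)} = (16·0.1859794 − 0.1894536) / 15 = 0.1857478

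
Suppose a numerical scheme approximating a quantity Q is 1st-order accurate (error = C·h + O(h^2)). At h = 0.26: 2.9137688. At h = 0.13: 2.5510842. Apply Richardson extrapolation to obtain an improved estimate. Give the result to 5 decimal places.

The leading error scales as h; refining by a factor of 2 reduces it by 2^1 = 2.
Extrapolated value = (2·A(h/2) − A(h)) / (2 − 1)
= (2·2.5510842 − 2.9137688) / 1
= 2.1883996 / 1 = 2.1883996

2.18840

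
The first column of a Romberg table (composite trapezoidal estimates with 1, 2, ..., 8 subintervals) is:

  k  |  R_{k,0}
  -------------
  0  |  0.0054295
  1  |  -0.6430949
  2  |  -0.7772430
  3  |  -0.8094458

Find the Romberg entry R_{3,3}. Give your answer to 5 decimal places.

R_{1,1} = (4·(-0.6430949) − 0.0054295) / 3 = -0.8592697
R_{2,1} = -0.7772430 + (-0.7772430 − (-0.6430949))/3 = -0.8219590
R_{3,1} = (4·(-0.8094458) − (-0.7772430)) / 3 = -0.8201801
R_{2,2} = -0.8219590 + (-0.8219590 − (-0.8592697))/15 = -0.8194716
R_{3,2} = (16·(-0.8201801) − (-0.8219590)) / 15 = -0.8200615
R_{3,3} = (64·(-0.8200615) − (-0.8194716)) / 63 = -0.8200709

-0.82007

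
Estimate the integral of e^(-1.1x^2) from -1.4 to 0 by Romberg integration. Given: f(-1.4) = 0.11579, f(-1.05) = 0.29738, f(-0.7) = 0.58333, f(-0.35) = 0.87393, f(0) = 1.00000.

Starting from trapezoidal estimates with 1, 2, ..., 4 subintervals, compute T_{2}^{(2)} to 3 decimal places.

0.813

T_{0}^{(0)} (trapezoid, 1 panel, h=1.4000): 0.78105
T_{1}^{(0)} (trapezoid, 2 panels, h=0.7000): 0.79886
T_{2}^{(0)} (trapezoid, 4 panels, h=0.3500): 0.80939
T_{1}^{(1)} = 0.79886 + (0.79886 − 0.78105)/3 = 0.80480
T_{2}^{(1)} = 0.80939 + (0.80939 − 0.79886)/3 = 0.81290
T_{2}^{(2)} = 0.81290 + (0.81290 − 0.80480)/15 = 0.81344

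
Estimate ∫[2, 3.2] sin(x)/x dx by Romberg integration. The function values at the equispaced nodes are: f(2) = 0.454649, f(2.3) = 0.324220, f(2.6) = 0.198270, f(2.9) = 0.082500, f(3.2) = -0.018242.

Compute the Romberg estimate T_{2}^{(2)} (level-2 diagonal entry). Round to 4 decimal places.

T_{0}^{(0)} (trapezoid, 1 panel, h=1.2000): 0.261844
T_{1}^{(0)} (trapezoid, 2 panels, h=0.6000): 0.249884
T_{2}^{(0)} (trapezoid, 4 panels, h=0.3000): 0.246958
T_{1}^{(1)} = 0.249884 + (0.249884 − 0.261844)/3 = 0.245897
T_{2}^{(1)} = 0.246958 + (0.246958 − 0.249884)/3 = 0.245983
T_{2}^{(2)} = 0.245983 + (0.245983 − 0.245897)/15 = 0.245989

0.2460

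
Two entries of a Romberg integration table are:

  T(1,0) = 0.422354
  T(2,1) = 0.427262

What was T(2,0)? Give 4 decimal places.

From T(2,1) = (4·T(2,0) − T(1,0))/3, solve for T(2,0):
4·T(2,0) = 3·0.427262 + 0.422354 = 1.704140
T(2,0) = 0.426035

0.4260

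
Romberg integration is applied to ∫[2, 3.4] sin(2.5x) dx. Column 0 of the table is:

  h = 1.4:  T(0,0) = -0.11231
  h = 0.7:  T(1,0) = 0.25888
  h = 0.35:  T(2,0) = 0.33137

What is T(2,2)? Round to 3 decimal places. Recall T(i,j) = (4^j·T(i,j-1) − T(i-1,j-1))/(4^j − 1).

T(1,1) = (4·0.25888 − (-0.11231)) / 3 = 0.38261
T(2,1) = 0.33137 + (0.33137 − 0.25888)/3 = 0.35553
T(2,2) = (16·0.35553 − 0.38261) / 15 = 0.35372
(Column j=1 coincides with Simpson's rule on the same nodes.)

0.354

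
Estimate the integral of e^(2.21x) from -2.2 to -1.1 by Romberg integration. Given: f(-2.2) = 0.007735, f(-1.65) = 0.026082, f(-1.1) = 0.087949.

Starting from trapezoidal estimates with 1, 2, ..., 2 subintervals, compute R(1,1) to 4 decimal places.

0.0367

R(0,0) (trapezoid, 1 panel, h=1.1000): 0.052626
R(1,0) (trapezoid, 2 panels, h=0.5500): 0.040658
R(1,1) = 0.040658 + (0.040658 − 0.052626)/3 = 0.036669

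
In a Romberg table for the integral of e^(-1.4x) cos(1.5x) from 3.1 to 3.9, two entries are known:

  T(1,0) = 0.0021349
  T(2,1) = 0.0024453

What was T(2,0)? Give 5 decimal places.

0.00237

From T(2,1) = (4·T(2,0) − T(1,0))/3, solve for T(2,0):
4·T(2,0) = 3·0.0024453 + 0.0021349 = 0.0094708
T(2,0) = 0.0023677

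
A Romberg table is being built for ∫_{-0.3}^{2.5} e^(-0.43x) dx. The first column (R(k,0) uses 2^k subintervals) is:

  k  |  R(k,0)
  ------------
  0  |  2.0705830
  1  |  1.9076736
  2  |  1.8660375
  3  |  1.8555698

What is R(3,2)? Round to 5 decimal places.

1.85208

R(2,1) = 1.8660375 + (1.8660375 − 1.9076736)/3 = 1.8521588
R(3,1) = 1.8555698 + (1.8555698 − 1.8660375)/3 = 1.8520806
R(3,2) = (16·1.8520806 − 1.8521588) / 15 = 1.8520754
(Column j=1 coincides with Simpson's rule on the same nodes.)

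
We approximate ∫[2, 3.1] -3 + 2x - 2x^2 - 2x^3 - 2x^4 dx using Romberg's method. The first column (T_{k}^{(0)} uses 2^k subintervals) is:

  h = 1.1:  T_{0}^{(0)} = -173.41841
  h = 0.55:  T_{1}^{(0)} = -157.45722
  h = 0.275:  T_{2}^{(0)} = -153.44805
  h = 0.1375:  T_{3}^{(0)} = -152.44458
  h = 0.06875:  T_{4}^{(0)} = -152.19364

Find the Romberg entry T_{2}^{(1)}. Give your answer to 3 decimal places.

-152.112

T_{2}^{(1)} = -153.44805 + (-153.44805 − (-157.45722))/3 = -152.11166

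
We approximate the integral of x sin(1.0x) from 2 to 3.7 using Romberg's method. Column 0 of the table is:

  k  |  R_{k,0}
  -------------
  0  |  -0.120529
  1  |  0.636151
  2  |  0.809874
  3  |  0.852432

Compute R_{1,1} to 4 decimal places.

Richardson extrapolation on the trapezoidal column (denominator 4−1=3):
R_{1,1} = 0.636151 + (0.636151 − (-0.120529))/3 = 0.888378
(Column j=1 coincides with Simpson's rule on the same nodes.)

0.8884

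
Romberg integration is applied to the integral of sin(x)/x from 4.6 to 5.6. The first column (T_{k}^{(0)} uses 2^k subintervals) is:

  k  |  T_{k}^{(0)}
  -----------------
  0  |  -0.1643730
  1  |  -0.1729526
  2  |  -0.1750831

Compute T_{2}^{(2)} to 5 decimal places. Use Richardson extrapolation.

T_{1}^{(1)} = (4·(-0.1729526) − (-0.1643730)) / 3 = -0.1758125
T_{2}^{(1)} = -0.1750831 + (-0.1750831 − (-0.1729526))/3 = -0.1757933
T_{2}^{(2)} = (16·(-0.1757933) − (-0.1758125)) / 15 = -0.1757920

-0.17579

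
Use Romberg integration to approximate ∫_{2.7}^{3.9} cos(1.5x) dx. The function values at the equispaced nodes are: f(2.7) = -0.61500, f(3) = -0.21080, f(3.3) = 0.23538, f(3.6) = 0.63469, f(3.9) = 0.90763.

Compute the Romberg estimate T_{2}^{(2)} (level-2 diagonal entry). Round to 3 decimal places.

0.246

T_{0}^{(0)} (trapezoid, 1 panel, h=1.2000): 0.17558
T_{1}^{(0)} (trapezoid, 2 panels, h=0.6000): 0.22902
T_{2}^{(0)} (trapezoid, 4 panels, h=0.3000): 0.24168
T_{1}^{(1)} = 0.22902 + (0.22902 − 0.17558)/3 = 0.24683
T_{2}^{(1)} = 0.24168 + (0.24168 − 0.22902)/3 = 0.24590
T_{2}^{(2)} = 0.24590 + (0.24590 − 0.24683)/15 = 0.24584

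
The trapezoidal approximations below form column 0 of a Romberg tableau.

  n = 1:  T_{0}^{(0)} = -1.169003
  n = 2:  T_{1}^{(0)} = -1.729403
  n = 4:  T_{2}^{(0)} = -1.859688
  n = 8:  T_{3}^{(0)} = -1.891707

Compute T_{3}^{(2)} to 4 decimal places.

Richardson extrapolation on the trapezoidal column (denominator 4−1=3):
T_{2}^{(1)} = (4·(-1.859688) − (-1.729403)) / 3 = -1.903116
T_{3}^{(1)} = -1.891707 + (-1.891707 − (-1.859688))/3 = -1.902380
T_{3}^{(2)} = -1.902380 + (-1.902380 − (-1.903116))/15 = -1.902331
(Column j=1 coincides with Simpson's rule on the same nodes.)

-1.9023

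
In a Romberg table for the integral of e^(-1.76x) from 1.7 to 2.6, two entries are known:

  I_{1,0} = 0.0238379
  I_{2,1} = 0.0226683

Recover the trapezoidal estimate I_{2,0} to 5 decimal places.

0.02296

From I_{2,1} = (4·I_{2,0} − I_{1,0})/3, solve for I_{2,0}:
4·I_{2,0} = 3·0.0226683 + 0.0238379 = 0.0918428
I_{2,0} = 0.0229607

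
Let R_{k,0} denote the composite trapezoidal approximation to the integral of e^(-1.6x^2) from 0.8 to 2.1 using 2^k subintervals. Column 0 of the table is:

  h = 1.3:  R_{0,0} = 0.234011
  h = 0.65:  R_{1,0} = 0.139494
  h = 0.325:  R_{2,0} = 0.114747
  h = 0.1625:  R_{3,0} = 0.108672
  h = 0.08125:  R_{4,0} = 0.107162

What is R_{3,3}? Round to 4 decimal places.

0.1067

R_{1,1} = 0.139494 + (0.139494 − 0.234011)/3 = 0.107988
R_{2,1} = 0.114747 + (0.114747 − 0.139494)/3 = 0.106498
R_{3,1} = (4·0.108672 − 0.114747) / 3 = 0.106647
R_{2,2} = (16·0.106498 − 0.107988) / 15 = 0.106399
R_{3,2} = 0.106647 + (0.106647 − 0.106498)/15 = 0.106657
R_{3,3} = 0.106657 + (0.106657 − 0.106399)/63 = 0.106661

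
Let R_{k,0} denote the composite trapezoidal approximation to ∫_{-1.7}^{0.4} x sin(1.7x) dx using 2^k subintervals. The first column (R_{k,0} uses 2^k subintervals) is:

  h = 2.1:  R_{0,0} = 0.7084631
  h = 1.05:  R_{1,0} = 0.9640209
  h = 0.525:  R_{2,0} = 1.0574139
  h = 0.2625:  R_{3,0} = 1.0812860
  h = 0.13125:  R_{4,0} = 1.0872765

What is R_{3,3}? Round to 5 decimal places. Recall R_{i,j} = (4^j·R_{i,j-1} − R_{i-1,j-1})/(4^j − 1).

1.08926

R_{1,1} = (4·0.9640209 − 0.7084631) / 3 = 1.0492068
R_{2,1} = 1.0574139 + (1.0574139 − 0.9640209)/3 = 1.0885449
R_{3,1} = 1.0812860 + (1.0812860 − 1.0574139)/3 = 1.0892434
R_{2,2} = (16·1.0885449 − 1.0492068) / 15 = 1.0911674
R_{3,2} = 1.0892434 + (1.0892434 − 1.0885449)/15 = 1.0892900
R_{3,3} = (64·1.0892900 − 1.0911674) / 63 = 1.0892602
(Column j=1 coincides with Simpson's rule on the same nodes.)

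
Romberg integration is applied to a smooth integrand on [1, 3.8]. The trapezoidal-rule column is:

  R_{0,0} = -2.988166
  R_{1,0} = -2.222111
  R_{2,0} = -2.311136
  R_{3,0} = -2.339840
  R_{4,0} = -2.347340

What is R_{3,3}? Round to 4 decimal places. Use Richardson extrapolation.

Richardson extrapolation on the trapezoidal column (denominator 4−1=3):
R_{1,1} = -2.222111 + (-2.222111 − (-2.988166))/3 = -1.966759
R_{2,1} = -2.311136 + (-2.311136 − (-2.222111))/3 = -2.340811
R_{3,1} = -2.339840 + (-2.339840 − (-2.311136))/3 = -2.349408
R_{2,2} = (16·(-2.340811) − (-1.966759)) / 15 = -2.365748
R_{3,2} = -2.349408 + (-2.349408 − (-2.340811))/15 = -2.349981
R_{3,3} = (64·(-2.349981) − (-2.365748)) / 63 = -2.349731

-2.3497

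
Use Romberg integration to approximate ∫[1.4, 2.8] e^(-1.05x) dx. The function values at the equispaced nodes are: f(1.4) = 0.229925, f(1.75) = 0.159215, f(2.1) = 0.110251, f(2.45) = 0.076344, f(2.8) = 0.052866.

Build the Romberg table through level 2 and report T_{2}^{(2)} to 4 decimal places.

0.1686

T_{0}^{(0)} (trapezoid, 1 panel, h=1.4000): 0.197954
T_{1}^{(0)} (trapezoid, 2 panels, h=0.7000): 0.176153
T_{2}^{(0)} (trapezoid, 4 panels, h=0.3500): 0.170522
T_{1}^{(1)} = 0.176153 + (0.176153 − 0.197954)/3 = 0.168886
T_{2}^{(1)} = 0.170522 + (0.170522 − 0.176153)/3 = 0.168645
T_{2}^{(2)} = 0.168645 + (0.168645 − 0.168886)/15 = 0.168629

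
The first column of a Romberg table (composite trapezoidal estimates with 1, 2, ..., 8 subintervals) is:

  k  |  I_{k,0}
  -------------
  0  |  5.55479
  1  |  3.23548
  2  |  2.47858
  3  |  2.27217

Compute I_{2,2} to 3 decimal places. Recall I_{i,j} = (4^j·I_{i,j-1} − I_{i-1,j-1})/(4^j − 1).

2.211

Richardson extrapolation on the trapezoidal column (denominator 4−1=3):
I_{1,1} = 3.23548 + (3.23548 − 5.55479)/3 = 2.46238
I_{2,1} = (4·2.47858 − 3.23548) / 3 = 2.22628
I_{2,2} = 2.22628 + (2.22628 − 2.46238)/15 = 2.21054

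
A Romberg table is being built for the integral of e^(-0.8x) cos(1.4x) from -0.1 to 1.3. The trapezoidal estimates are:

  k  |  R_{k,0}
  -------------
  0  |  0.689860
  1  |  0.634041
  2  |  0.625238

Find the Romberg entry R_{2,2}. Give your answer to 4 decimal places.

Richardson extrapolation on the trapezoidal column (denominator 4−1=3):
R_{1,1} = 0.634041 + (0.634041 − 0.689860)/3 = 0.615435
R_{2,1} = 0.625238 + (0.625238 − 0.634041)/3 = 0.622304
R_{2,2} = (16·0.622304 − 0.615435) / 15 = 0.622762

0.6228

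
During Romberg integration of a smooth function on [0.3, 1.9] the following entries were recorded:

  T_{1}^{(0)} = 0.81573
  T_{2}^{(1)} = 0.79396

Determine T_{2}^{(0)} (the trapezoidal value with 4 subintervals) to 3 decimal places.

From T_{2}^{(1)} = (4·T_{2}^{(0)} − T_{1}^{(0)})/3, solve for T_{2}^{(0)}:
4·T_{2}^{(0)} = 3·0.79396 + 0.81573 = 3.19761
T_{2}^{(0)} = 0.79940

0.799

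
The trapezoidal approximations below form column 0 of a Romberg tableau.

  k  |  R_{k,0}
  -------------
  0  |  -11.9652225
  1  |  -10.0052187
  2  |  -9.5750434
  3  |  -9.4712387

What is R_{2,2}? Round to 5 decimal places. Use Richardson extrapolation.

-9.43697

R_{1,1} = (4·(-10.0052187) − (-11.9652225)) / 3 = -9.3518841
R_{2,1} = (4·(-9.5750434) − (-10.0052187)) / 3 = -9.4316516
R_{2,2} = -9.4316516 + (-9.4316516 − (-9.3518841))/15 = -9.4369694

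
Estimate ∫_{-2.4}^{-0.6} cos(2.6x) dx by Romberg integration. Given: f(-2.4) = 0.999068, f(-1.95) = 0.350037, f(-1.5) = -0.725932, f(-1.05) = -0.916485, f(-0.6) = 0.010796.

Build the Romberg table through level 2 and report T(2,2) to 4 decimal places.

T(0,0) (trapezoid, 1 panel, h=1.8000): 0.908878
T(1,0) (trapezoid, 2 panels, h=0.9000): -0.198900
T(2,0) (trapezoid, 4 panels, h=0.4500): -0.354352
T(1,1) = -0.198900 + (-0.198900 − 0.908878)/3 = -0.568159
T(2,1) = -0.354352 + (-0.354352 − (-0.198900))/3 = -0.406169
T(2,2) = -0.406169 + (-0.406169 − (-0.568159))/15 = -0.395370

-0.3954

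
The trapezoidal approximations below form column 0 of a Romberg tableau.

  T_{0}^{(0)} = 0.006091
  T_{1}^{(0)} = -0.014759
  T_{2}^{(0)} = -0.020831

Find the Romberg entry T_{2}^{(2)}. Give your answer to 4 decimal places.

Richardson extrapolation on the trapezoidal column (denominator 4−1=3):
T_{1}^{(1)} = (4·(-0.014759) − 0.006091) / 3 = -0.021709
T_{2}^{(1)} = (4·(-0.020831) − (-0.014759)) / 3 = -0.022855
T_{2}^{(2)} = (16·(-0.022855) − (-0.021709)) / 15 = -0.022931

-0.0229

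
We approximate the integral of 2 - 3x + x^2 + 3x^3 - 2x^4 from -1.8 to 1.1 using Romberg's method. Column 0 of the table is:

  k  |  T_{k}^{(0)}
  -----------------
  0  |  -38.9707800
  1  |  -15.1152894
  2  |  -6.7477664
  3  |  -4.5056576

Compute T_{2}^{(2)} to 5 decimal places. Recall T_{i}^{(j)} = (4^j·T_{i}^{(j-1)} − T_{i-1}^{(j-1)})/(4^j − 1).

T_{1}^{(1)} = -15.1152894 + (-15.1152894 − (-38.9707800))/3 = -7.1634592
T_{2}^{(1)} = -6.7477664 + (-6.7477664 − (-15.1152894))/3 = -3.9585921
T_{2}^{(2)} = (16·(-3.9585921) − (-7.1634592)) / 15 = -3.7449343
(Column j=1 coincides with Simpson's rule on the same nodes.)

-3.74493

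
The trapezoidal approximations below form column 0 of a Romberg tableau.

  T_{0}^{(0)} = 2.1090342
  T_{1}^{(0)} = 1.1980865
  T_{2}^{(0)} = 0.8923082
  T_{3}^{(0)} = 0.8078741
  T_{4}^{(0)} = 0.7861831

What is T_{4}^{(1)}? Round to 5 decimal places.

0.77895

Richardson extrapolation on the trapezoidal column (denominator 4−1=3):
T_{4}^{(1)} = (4·0.7861831 − 0.8078741) / 3 = 0.7789528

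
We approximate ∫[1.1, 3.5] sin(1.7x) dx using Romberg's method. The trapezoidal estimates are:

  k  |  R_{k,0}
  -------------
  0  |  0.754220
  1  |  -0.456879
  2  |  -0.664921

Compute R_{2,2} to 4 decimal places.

-0.7258

Richardson extrapolation on the trapezoidal column (denominator 4−1=3):
R_{1,1} = (4·(-0.456879) − 0.754220) / 3 = -0.860579
R_{2,1} = -0.664921 + (-0.664921 − (-0.456879))/3 = -0.734268
R_{2,2} = -0.734268 + (-0.734268 − (-0.860579))/15 = -0.725847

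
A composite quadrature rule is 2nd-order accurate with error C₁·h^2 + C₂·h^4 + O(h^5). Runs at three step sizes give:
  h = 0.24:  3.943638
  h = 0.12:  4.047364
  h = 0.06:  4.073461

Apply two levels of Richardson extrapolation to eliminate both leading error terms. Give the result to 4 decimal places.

4.0822

First eliminate the h^2 term (factor 2^2 = 4):
  B₁ = (4·4.047364 − 3.943638)/3 = 4.081939
  B₂ = (4·4.073461 − 4.047364)/3 = 4.082160
Then eliminate the h^4 term (factor 2^4 = 16):
  (16·4.082160 − 4.081939)/15 = 4.082175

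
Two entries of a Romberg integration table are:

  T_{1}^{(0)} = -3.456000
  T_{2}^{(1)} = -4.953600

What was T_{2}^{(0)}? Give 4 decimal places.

From T_{2}^{(1)} = (4·T_{2}^{(0)} − T_{1}^{(0)})/3, solve for T_{2}^{(0)}:
4·T_{2}^{(0)} = 3·(-4.953600) + (-3.456000) = -18.316800
T_{2}^{(0)} = -4.579200

-4.5792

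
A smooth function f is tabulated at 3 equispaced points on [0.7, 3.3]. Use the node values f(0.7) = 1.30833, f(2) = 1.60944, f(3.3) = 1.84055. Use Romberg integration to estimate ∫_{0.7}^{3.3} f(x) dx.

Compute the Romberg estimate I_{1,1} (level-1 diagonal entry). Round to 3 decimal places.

4.154

I_{0,0} (trapezoid, 1 panel, h=2.6000): 4.09354
I_{1,0} (trapezoid, 2 panels, h=1.3000): 4.13904
I_{1,1} = 4.13904 + (4.13904 − 4.09354)/3 = 4.15421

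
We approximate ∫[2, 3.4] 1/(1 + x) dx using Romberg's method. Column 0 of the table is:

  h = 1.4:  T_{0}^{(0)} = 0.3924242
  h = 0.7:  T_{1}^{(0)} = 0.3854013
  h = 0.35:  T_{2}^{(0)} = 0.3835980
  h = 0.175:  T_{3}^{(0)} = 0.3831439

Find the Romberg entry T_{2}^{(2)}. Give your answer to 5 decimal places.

Richardson extrapolation on the trapezoidal column (denominator 4−1=3):
T_{1}^{(1)} = (4·0.3854013 − 0.3924242) / 3 = 0.3830603
T_{2}^{(1)} = 0.3835980 + (0.3835980 − 0.3854013)/3 = 0.3829969
T_{2}^{(2)} = 0.3829969 + (0.3829969 − 0.3830603)/15 = 0.3829927

0.38299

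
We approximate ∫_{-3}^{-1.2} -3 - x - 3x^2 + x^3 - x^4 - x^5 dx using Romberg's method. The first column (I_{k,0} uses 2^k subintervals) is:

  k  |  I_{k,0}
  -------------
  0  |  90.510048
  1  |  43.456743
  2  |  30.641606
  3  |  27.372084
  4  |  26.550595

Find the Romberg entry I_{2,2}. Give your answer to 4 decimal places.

I_{1,1} = 43.456743 + (43.456743 − 90.510048)/3 = 27.772308
I_{2,1} = (4·30.641606 − 43.456743) / 3 = 26.369894
I_{2,2} = (16·26.369894 − 27.772308) / 15 = 26.276400

26.2764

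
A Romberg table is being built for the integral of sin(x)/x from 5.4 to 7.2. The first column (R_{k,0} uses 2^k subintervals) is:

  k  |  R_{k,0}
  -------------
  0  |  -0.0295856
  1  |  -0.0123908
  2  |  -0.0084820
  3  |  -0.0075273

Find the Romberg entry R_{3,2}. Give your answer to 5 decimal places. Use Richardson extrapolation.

-0.00721

Richardson extrapolation on the trapezoidal column (denominator 4−1=3):
R_{2,1} = (4·(-0.0084820) − (-0.0123908)) / 3 = -0.0071791
R_{3,1} = (4·(-0.0075273) − (-0.0084820)) / 3 = -0.0072091
R_{3,2} = -0.0072091 + (-0.0072091 − (-0.0071791))/15 = -0.0072111
(Column j=1 coincides with Simpson's rule on the same nodes.)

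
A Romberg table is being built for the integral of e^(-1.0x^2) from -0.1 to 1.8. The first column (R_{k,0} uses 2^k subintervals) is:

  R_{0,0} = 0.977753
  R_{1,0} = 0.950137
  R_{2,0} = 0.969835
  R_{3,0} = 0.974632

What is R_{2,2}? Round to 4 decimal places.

0.9788

Richardson extrapolation on the trapezoidal column (denominator 4−1=3):
R_{1,1} = (4·0.950137 − 0.977753) / 3 = 0.940932
R_{2,1} = 0.969835 + (0.969835 − 0.950137)/3 = 0.976401
R_{2,2} = (16·0.976401 − 0.940932) / 15 = 0.978766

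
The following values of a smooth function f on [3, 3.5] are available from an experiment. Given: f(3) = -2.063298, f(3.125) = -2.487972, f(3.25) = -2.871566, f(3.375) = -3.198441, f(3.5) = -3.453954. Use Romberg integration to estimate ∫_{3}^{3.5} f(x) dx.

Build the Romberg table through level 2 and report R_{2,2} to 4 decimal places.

-1.4169

R_{0,0} (trapezoid, 1 panel, h=0.5000): -1.379313
R_{1,0} (trapezoid, 2 panels, h=0.2500): -1.407548
R_{2,0} (trapezoid, 4 panels, h=0.1250): -1.414576
R_{1,1} = -1.407548 + (-1.407548 − (-1.379313))/3 = -1.416960
R_{2,1} = -1.414576 + (-1.414576 − (-1.407548))/3 = -1.416919
R_{2,2} = -1.416919 + (-1.416919 − (-1.416960))/15 = -1.416916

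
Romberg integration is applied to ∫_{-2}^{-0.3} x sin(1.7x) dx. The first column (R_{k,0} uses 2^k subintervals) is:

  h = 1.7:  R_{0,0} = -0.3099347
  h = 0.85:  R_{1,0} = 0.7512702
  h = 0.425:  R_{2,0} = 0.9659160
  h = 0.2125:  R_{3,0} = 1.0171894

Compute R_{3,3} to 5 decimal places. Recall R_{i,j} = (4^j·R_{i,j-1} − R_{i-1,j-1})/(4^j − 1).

Richardson extrapolation on the trapezoidal column (denominator 4−1=3):
R_{1,1} = 0.7512702 + (0.7512702 − (-0.3099347))/3 = 1.1050052
R_{2,1} = 0.9659160 + (0.9659160 − 0.7512702)/3 = 1.0374646
R_{3,1} = (4·1.0171894 − 0.9659160) / 3 = 1.0342805
R_{2,2} = (16·1.0374646 − 1.1050052) / 15 = 1.0329619
R_{3,2} = (16·1.0342805 − 1.0374646) / 15 = 1.0340682
R_{3,3} = (64·1.0340682 − 1.0329619) / 63 = 1.0340858
(Column j=1 coincides with Simpson's rule on the same nodes.)

1.03409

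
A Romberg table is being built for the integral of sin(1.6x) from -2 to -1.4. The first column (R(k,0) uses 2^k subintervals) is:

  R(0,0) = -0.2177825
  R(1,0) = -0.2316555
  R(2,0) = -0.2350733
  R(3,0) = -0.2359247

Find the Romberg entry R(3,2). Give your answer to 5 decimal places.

Richardson extrapolation on the trapezoidal column (denominator 4−1=3):
R(2,1) = -0.2350733 + (-0.2350733 − (-0.2316555))/3 = -0.2362126
R(3,1) = -0.2359247 + (-0.2359247 − (-0.2350733))/3 = -0.2362085
R(3,2) = -0.2362085 + (-0.2362085 − (-0.2362126))/15 = -0.2362082

-0.23621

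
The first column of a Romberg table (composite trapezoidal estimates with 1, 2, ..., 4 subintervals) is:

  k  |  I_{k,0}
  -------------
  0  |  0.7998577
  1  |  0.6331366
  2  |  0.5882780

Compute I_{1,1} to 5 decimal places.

0.57756

I_{1,1} = 0.6331366 + (0.6331366 − 0.7998577)/3 = 0.5775629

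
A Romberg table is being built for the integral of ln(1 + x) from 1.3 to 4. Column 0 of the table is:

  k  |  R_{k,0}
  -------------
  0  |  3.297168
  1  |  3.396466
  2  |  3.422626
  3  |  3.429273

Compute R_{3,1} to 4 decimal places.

Richardson extrapolation on the trapezoidal column (denominator 4−1=3):
R_{3,1} = (4·3.429273 − 3.422626) / 3 = 3.431489

3.4315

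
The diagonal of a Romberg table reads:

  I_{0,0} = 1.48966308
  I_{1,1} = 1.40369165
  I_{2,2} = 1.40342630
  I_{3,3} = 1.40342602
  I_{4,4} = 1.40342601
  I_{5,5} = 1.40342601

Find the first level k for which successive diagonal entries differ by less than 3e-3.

k = 2

|I_{1,1} − I_{0,0}| = 0.08597143 ≥ 3e-3
|I_{2,2} − I_{1,1}| = 0.00026535 < 3e-3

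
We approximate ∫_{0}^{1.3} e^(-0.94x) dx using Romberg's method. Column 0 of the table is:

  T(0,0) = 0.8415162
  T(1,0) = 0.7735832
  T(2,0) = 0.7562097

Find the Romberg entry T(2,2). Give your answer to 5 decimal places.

Richardson extrapolation on the trapezoidal column (denominator 4−1=3):
T(1,1) = (4·0.7735832 − 0.8415162) / 3 = 0.7509389
T(2,1) = 0.7562097 + (0.7562097 − 0.7735832)/3 = 0.7504185
T(2,2) = 0.7504185 + (0.7504185 − 0.7509389)/15 = 0.7503838

0.75038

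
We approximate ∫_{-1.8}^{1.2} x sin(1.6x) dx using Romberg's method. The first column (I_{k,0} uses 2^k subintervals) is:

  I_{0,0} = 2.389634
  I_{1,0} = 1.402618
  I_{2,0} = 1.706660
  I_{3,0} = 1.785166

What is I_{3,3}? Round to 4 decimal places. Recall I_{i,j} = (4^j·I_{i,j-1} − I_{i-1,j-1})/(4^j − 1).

1.8108

I_{1,1} = 1.402618 + (1.402618 − 2.389634)/3 = 1.073613
I_{2,1} = (4·1.706660 − 1.402618) / 3 = 1.808007
I_{3,1} = 1.785166 + (1.785166 − 1.706660)/3 = 1.811335
I_{2,2} = (16·1.808007 − 1.073613) / 15 = 1.856967
I_{3,2} = 1.811335 + (1.811335 − 1.808007)/15 = 1.811557
I_{3,3} = (64·1.811557 − 1.856967) / 63 = 1.810836
(Column j=1 coincides with Simpson's rule on the same nodes.)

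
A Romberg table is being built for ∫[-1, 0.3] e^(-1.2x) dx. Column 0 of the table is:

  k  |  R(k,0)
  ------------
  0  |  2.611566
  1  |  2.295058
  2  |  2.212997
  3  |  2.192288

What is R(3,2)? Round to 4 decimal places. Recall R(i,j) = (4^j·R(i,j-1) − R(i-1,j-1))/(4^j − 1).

R(2,1) = (4·2.212997 − 2.295058) / 3 = 2.185643
R(3,1) = (4·2.192288 − 2.212997) / 3 = 2.185385
R(3,2) = (16·2.185385 − 2.185643) / 15 = 2.185368

2.1854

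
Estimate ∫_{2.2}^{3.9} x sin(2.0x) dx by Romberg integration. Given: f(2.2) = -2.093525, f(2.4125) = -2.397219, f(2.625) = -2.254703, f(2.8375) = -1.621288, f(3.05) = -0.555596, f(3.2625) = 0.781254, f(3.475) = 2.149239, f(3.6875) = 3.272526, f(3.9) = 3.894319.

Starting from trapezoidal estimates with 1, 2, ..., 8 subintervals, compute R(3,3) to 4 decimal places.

0.0442

R(0,0) (trapezoid, 1 panel, h=1.7000): 1.530675
R(1,0) (trapezoid, 2 panels, h=0.8500): 0.293081
R(2,0) (trapezoid, 4 panels, h=0.4250): 0.101718
R(3,0) (trapezoid, 8 panels, h=0.2125): 0.058355
R(1,1) = 0.293081 + (0.293081 − 1.530675)/3 = -0.119450
R(2,1) = 0.101718 + (0.101718 − 0.293081)/3 = 0.037930
R(3,1) = 0.058355 + (0.058355 − 0.101718)/3 = 0.043901
R(2,2) = 0.037930 + (0.037930 − (-0.119450))/15 = 0.048422
R(3,2) = 0.043901 + (0.043901 − 0.037930)/15 = 0.044299
R(3,3) = 0.044299 + (0.044299 − 0.048422)/63 = 0.044234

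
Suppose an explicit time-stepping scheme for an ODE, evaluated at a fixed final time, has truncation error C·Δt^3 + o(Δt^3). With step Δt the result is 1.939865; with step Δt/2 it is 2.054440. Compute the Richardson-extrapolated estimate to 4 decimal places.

2.0708

The leading error scales as Δt^3; refining by a factor of 2 reduces it by 2^3 = 8.
Extrapolated value = (8·A(Δt/2) − A(Δt)) / (8 − 1)
= (8·2.054440 − 1.939865) / 7
= 14.495655 / 7 = 2.070808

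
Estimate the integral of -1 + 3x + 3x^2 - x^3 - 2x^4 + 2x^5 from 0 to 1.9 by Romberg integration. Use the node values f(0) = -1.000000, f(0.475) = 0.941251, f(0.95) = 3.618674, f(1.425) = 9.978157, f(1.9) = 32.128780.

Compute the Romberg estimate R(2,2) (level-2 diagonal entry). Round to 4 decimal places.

12.8935

R(0,0) (trapezoid, 1 panel, h=1.9000): 29.572341
R(1,0) (trapezoid, 2 panels, h=0.9500): 18.223911
R(2,0) (trapezoid, 4 panels, h=0.4750): 14.298674
R(1,1) = 18.223911 + (18.223911 − 29.572341)/3 = 14.441101
R(2,1) = 14.298674 + (14.298674 − 18.223911)/3 = 12.990262
R(2,2) = 12.990262 + (12.990262 − 14.441101)/15 = 12.893539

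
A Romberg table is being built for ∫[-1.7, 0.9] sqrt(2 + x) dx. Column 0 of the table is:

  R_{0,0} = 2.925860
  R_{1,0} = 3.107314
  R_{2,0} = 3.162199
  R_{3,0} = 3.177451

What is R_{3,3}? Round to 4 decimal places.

Richardson extrapolation on the trapezoidal column (denominator 4−1=3):
R_{1,1} = 3.107314 + (3.107314 − 2.925860)/3 = 3.167799
R_{2,1} = (4·3.162199 − 3.107314) / 3 = 3.180494
R_{3,1} = (4·3.177451 − 3.162199) / 3 = 3.182535
R_{2,2} = (16·3.180494 − 3.167799) / 15 = 3.181340
R_{3,2} = 3.182535 + (3.182535 − 3.180494)/15 = 3.182671
R_{3,3} = (64·3.182671 − 3.181340) / 63 = 3.182692

3.1827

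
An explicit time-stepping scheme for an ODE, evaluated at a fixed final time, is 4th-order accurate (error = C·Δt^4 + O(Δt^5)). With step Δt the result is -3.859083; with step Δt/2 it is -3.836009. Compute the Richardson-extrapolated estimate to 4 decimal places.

-3.8345

The leading error scales as Δt^4; refining by a factor of 2 reduces it by 2^4 = 16.
Extrapolated value = (16·A(Δt/2) − A(Δt)) / (16 − 1)
= (16·(-3.836009) − (-3.859083)) / 15
= -57.517061 / 15 = -3.834471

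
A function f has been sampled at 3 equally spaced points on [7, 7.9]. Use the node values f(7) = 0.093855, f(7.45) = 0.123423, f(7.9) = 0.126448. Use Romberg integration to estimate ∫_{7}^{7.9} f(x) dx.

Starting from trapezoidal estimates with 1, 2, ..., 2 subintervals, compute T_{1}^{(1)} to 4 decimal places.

T_{0}^{(0)} (trapezoid, 1 panel, h=0.9000): 0.099136
T_{1}^{(0)} (trapezoid, 2 panels, h=0.4500): 0.105109
T_{1}^{(1)} = 0.105109 + (0.105109 − 0.099136)/3 = 0.107100

0.1071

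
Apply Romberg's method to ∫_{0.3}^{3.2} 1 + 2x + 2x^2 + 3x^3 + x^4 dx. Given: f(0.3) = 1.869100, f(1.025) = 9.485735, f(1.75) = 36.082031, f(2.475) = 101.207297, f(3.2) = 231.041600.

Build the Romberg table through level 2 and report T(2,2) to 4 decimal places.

T(0,0) (trapezoid, 1 panel, h=2.9000): 337.720515
T(1,0) (trapezoid, 2 panels, h=1.4500): 221.179202
T(2,0) (trapezoid, 4 panels, h=0.7250): 190.842049
T(1,1) = 221.179202 + (221.179202 − 337.720515)/3 = 182.332098
T(2,1) = 190.842049 + (190.842049 − 221.179202)/3 = 180.729665
T(2,2) = 180.729665 + (180.729665 − 182.332098)/15 = 180.622836

180.6228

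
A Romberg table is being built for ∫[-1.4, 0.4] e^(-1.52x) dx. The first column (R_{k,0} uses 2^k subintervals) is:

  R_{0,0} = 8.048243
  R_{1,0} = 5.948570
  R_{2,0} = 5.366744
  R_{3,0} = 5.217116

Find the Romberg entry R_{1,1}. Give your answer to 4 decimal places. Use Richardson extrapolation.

5.2487

R_{1,1} = 5.948570 + (5.948570 − 8.048243)/3 = 5.248679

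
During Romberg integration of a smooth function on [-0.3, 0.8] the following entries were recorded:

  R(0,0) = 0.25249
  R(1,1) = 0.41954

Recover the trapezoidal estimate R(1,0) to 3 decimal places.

From R(1,1) = (4·R(1,0) − R(0,0))/3, solve for R(1,0):
4·R(1,0) = 3·0.41954 + 0.25249 = 1.51111
R(1,0) = 0.37778

0.378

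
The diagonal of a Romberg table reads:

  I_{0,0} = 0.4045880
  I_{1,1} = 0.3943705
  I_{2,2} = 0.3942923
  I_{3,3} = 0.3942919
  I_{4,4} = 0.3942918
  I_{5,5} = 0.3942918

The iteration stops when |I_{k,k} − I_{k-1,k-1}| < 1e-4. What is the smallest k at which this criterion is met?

k = 2

|I_{1,1} − I_{0,0}| = 0.0102175 ≥ 1e-4
|I_{2,2} − I_{1,1}| = 0.0000782 < 1e-4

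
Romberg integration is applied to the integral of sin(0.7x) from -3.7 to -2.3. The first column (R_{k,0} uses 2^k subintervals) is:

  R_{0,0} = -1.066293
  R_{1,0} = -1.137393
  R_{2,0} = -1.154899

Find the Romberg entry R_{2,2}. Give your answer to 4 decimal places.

-1.1607

R_{1,1} = -1.137393 + (-1.137393 − (-1.066293))/3 = -1.161093
R_{2,1} = -1.154899 + (-1.154899 − (-1.137393))/3 = -1.160734
R_{2,2} = (16·(-1.160734) − (-1.161093)) / 15 = -1.160710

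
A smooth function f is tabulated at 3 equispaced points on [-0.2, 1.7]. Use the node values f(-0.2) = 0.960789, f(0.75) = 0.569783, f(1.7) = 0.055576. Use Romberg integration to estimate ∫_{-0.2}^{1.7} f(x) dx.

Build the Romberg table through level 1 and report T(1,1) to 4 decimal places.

T(0,0) (trapezoid, 1 panel, h=1.9000): 0.965547
T(1,0) (trapezoid, 2 panels, h=0.9500): 1.024067
T(1,1) = 1.024067 + (1.024067 − 0.965547)/3 = 1.043574

1.0436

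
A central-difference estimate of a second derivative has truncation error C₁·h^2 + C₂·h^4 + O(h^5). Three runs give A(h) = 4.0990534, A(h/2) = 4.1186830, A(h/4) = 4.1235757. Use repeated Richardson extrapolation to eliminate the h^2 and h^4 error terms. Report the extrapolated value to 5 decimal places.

4.12521

First eliminate the h^2 term (factor 2^2 = 4):
  B₁ = (4·4.1186830 − 4.0990534)/3 = 4.1252262
  B₂ = (4·4.1235757 − 4.1186830)/3 = 4.1252066
Then eliminate the h^4 term (factor 2^4 = 16):
  (16·4.1252066 − 4.1252262)/15 = 4.1252053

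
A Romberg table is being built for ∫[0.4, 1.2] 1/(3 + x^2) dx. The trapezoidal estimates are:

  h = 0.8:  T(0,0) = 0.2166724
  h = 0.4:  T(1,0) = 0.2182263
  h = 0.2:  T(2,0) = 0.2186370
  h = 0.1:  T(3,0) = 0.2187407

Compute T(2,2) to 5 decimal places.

T(1,1) = 0.2182263 + (0.2182263 − 0.2166724)/3 = 0.2187443
T(2,1) = 0.2186370 + (0.2186370 − 0.2182263)/3 = 0.2187739
T(2,2) = 0.2187739 + (0.2187739 − 0.2187443)/15 = 0.2187759

0.21878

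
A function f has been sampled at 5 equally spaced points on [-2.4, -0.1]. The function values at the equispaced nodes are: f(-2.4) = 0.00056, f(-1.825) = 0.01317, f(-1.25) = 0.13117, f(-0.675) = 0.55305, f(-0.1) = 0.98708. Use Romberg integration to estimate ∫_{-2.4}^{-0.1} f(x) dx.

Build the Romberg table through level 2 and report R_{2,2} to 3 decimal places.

R_{0,0} (trapezoid, 1 panel, h=2.3000): 1.13579
R_{1,0} (trapezoid, 2 panels, h=1.1500): 0.71874
R_{2,0} (trapezoid, 4 panels, h=0.5750): 0.68495
R_{1,1} = 0.71874 + (0.71874 − 1.13579)/3 = 0.57972
R_{2,1} = 0.68495 + (0.68495 − 0.71874)/3 = 0.67369
R_{2,2} = 0.67369 + (0.67369 − 0.57972)/15 = 0.67995

0.680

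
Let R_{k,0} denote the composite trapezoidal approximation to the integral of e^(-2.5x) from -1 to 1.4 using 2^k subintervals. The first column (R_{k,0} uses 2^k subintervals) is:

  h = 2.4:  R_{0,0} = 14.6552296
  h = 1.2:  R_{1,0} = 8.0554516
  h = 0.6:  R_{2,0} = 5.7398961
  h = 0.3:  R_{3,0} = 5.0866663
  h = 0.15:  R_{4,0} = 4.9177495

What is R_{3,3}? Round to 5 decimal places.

4.86158

R_{1,1} = 8.0554516 + (8.0554516 − 14.6552296)/3 = 5.8555256
R_{2,1} = (4·5.7398961 − 8.0554516) / 3 = 4.9680443
R_{3,1} = (4·5.0866663 − 5.7398961) / 3 = 4.8689230
R_{2,2} = 4.9680443 + (4.9680443 − 5.8555256)/15 = 4.9088789
R_{3,2} = (16·4.8689230 − 4.9680443) / 15 = 4.8623149
R_{3,3} = 4.8623149 + (4.8623149 − 4.9088789)/63 = 4.8615758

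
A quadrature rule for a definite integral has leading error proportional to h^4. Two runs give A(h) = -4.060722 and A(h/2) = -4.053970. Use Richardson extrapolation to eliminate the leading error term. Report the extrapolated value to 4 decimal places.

Extrapolated value = (16·A(h/2) − A(h)) / (16 − 1)
= (16·(-4.053970) − (-4.060722)) / 15
= -60.802798 / 15 = -4.053520

-4.0535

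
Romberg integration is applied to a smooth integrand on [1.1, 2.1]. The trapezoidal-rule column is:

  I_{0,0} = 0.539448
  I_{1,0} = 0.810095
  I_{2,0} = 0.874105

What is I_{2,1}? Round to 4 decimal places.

0.8954

Richardson extrapolation on the trapezoidal column (denominator 4−1=3):
I_{2,1} = (4·0.874105 − 0.810095) / 3 = 0.895442
(Column j=1 coincides with Simpson's rule on the same nodes.)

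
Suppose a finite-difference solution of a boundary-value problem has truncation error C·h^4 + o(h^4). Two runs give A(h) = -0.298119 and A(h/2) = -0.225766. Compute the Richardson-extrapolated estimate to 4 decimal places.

-0.2209

The leading error scales as h^4; refining by a factor of 2 reduces it by 2^4 = 16.
Extrapolated value = (16·A(h/2) − A(h)) / (16 − 1)
= (16·(-0.225766) − (-0.298119)) / 15
= -3.314137 / 15 = -0.220942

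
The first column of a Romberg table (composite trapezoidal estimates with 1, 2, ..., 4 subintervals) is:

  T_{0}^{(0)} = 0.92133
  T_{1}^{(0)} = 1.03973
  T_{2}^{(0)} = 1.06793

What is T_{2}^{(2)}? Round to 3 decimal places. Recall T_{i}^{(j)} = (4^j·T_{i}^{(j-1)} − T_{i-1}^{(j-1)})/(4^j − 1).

1.077

T_{1}^{(1)} = (4·1.03973 − 0.92133) / 3 = 1.07920
T_{2}^{(1)} = 1.06793 + (1.06793 − 1.03973)/3 = 1.07733
T_{2}^{(2)} = (16·1.07733 − 1.07920) / 15 = 1.07721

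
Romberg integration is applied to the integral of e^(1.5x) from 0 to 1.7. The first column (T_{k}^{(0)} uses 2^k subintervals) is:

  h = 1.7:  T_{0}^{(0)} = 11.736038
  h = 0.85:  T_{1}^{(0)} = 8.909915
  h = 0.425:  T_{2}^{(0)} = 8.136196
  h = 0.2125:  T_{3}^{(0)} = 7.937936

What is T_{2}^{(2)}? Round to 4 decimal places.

T_{1}^{(1)} = (4·8.909915 − 11.736038) / 3 = 7.967874
T_{2}^{(1)} = (4·8.136196 − 8.909915) / 3 = 7.878290
T_{2}^{(2)} = (16·7.878290 − 7.967874) / 15 = 7.872318

7.8723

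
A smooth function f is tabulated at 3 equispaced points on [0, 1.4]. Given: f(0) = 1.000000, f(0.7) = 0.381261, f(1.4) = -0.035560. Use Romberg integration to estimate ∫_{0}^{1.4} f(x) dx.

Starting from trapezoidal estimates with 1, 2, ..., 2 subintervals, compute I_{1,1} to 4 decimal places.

I_{0,0} (trapezoid, 1 panel, h=1.4000): 0.675108
I_{1,0} (trapezoid, 2 panels, h=0.7000): 0.604437
I_{1,1} = 0.604437 + (0.604437 − 0.675108)/3 = 0.580880

0.5809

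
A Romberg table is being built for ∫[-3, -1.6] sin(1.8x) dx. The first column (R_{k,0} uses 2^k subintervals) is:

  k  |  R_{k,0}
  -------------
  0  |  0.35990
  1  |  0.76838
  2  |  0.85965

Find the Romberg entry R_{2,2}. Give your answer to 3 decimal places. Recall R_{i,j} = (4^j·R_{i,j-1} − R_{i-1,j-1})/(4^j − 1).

0.889

Richardson extrapolation on the trapezoidal column (denominator 4−1=3):
R_{1,1} = 0.76838 + (0.76838 − 0.35990)/3 = 0.90454
R_{2,1} = 0.85965 + (0.85965 − 0.76838)/3 = 0.89007
R_{2,2} = (16·0.89007 − 0.90454) / 15 = 0.88911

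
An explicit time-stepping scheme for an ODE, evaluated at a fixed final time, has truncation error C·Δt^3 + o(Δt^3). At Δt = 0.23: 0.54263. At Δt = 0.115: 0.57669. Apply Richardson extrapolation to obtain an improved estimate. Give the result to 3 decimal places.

0.582

Extrapolated value = (8·A(Δt/2) − A(Δt)) / (8 − 1)
= (8·0.57669 − 0.54263) / 7
= 4.07089 / 7 = 0.58156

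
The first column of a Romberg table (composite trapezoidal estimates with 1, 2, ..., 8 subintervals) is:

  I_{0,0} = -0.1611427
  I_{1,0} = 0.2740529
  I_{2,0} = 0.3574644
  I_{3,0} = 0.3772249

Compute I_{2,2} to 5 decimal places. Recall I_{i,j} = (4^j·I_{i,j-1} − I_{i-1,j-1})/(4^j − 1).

Richardson extrapolation on the trapezoidal column (denominator 4−1=3):
I_{1,1} = 0.2740529 + (0.2740529 − (-0.1611427))/3 = 0.4191181
I_{2,1} = 0.3574644 + (0.3574644 − 0.2740529)/3 = 0.3852682
I_{2,2} = 0.3852682 + (0.3852682 − 0.4191181)/15 = 0.3830115

0.38301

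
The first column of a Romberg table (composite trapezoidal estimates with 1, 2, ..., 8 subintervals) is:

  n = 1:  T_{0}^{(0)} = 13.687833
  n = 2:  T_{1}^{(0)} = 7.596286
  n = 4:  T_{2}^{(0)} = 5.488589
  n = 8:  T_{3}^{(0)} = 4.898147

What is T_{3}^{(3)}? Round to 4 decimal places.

4.6951

Richardson extrapolation on the trapezoidal column (denominator 4−1=3):
T_{1}^{(1)} = 7.596286 + (7.596286 − 13.687833)/3 = 5.565770
T_{2}^{(1)} = 5.488589 + (5.488589 − 7.596286)/3 = 4.786023
T_{3}^{(1)} = 4.898147 + (4.898147 − 5.488589)/3 = 4.701333
T_{2}^{(2)} = 4.786023 + (4.786023 − 5.565770)/15 = 4.734040
T_{3}^{(2)} = 4.701333 + (4.701333 − 4.786023)/15 = 4.695687
T_{3}^{(3)} = 4.695687 + (4.695687 − 4.734040)/63 = 4.695078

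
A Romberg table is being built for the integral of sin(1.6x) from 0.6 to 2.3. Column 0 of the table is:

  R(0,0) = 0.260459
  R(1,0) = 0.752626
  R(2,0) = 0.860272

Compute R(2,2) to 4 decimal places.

0.8948

Richardson extrapolation on the trapezoidal column (denominator 4−1=3):
R(1,1) = (4·0.752626 − 0.260459) / 3 = 0.916682
R(2,1) = 0.860272 + (0.860272 − 0.752626)/3 = 0.896154
R(2,2) = (16·0.896154 − 0.916682) / 15 = 0.894785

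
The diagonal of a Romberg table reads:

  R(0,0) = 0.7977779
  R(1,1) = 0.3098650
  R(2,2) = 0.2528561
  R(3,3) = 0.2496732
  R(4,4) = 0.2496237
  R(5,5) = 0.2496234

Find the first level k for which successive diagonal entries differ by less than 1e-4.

|R(1,1) − R(0,0)| = 0.4879129 ≥ 1e-4
|R(2,2) − R(1,1)| = 0.0570089 ≥ 1e-4
|R(3,3) − R(2,2)| = 0.0031829 ≥ 1e-4
|R(4,4) − R(3,3)| = 0.0000495 < 1e-4

k = 4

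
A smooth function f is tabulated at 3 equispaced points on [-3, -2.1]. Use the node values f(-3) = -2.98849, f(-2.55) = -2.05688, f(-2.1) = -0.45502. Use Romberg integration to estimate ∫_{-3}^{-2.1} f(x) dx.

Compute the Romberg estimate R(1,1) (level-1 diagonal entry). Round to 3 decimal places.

R(0,0) (trapezoid, 1 panel, h=0.9000): -1.54958
R(1,0) (trapezoid, 2 panels, h=0.4500): -1.70039
R(1,1) = -1.70039 + (-1.70039 − (-1.54958))/3 = -1.75066

-1.751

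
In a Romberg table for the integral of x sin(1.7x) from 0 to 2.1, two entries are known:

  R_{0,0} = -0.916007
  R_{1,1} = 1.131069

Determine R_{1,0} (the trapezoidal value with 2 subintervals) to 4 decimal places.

0.6193

From R_{1,1} = (4·R_{1,0} − R_{0,0})/3, solve for R_{1,0}:
4·R_{1,0} = 3·1.131069 + (-0.916007) = 2.477200
R_{1,0} = 0.619300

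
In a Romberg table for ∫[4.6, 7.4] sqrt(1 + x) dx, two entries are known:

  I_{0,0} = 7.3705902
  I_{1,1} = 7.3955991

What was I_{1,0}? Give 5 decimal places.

7.38935

From I_{1,1} = (4·I_{1,0} − I_{0,0})/3, solve for I_{1,0}:
4·I_{1,0} = 3·7.3955991 + 7.3705902 = 29.5573875
I_{1,0} = 7.3893469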